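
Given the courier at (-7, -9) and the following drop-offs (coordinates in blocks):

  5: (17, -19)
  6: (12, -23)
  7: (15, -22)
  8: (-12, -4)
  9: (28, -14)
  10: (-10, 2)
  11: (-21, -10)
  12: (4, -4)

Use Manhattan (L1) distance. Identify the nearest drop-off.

Distances from (-7, -9):
5: |24| + |-10| = 24 + 10 = 34 blocks
6: |19| + |-14| = 19 + 14 = 33 blocks
7: |22| + |-13| = 22 + 13 = 35 blocks
8: |-5| + |5| = 5 + 5 = 10 blocks
9: |35| + |-5| = 35 + 5 = 40 blocks
10: |-3| + |11| = 3 + 11 = 14 blocks
11: |-14| + |-1| = 14 + 1 = 15 blocks
12: |11| + |5| = 11 + 5 = 16 blocks
Minimum: 8 at 10 blocks.

8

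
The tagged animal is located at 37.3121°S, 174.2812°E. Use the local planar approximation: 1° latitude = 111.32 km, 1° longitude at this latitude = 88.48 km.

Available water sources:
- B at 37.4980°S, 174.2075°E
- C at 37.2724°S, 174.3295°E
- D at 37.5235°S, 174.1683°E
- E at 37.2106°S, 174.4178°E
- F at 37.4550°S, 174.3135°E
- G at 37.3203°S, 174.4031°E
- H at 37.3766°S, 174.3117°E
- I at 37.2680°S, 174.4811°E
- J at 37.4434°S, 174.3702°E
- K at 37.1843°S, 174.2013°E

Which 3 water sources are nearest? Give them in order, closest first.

Distances from 37.3121°S, 174.2812°E:
B: 21.6975 km
C: 6.1477 km
D: 25.5655 km
E: 16.5453 km
F: 16.1623 km
G: 10.8243 km
H: 7.6705 km
I: 18.3558 km
J: 16.6026 km
K: 15.8864 km
Sorted: C (6.1477 km) < H (7.6705 km) < G (10.8243 km) < K (15.8864 km) < F (16.1623 km) < …

C, H, G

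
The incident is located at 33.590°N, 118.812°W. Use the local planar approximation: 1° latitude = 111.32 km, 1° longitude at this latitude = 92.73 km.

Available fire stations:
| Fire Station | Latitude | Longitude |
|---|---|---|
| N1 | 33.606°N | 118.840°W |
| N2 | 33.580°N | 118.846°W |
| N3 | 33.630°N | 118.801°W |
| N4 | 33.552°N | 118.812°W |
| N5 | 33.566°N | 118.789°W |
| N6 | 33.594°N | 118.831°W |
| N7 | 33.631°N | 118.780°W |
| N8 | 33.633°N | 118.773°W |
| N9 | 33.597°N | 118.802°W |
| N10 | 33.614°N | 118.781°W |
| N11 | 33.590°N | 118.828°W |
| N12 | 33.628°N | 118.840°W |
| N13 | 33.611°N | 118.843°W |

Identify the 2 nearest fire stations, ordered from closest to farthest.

N9, N11

Distances from 33.590°N, 118.812°W:
N1: √((0.016·111.32)² + (-0.028·92.73)²) = √(3.17239 + 6.74150) = 3.149 km
N2: √((-0.010·111.32)² + (-0.034·92.73)²) = √(1.23921 + 9.94027) = 3.344 km
N3: √((0.040·111.32)² + (0.011·92.73)²) = √(19.82743 + 1.04046) = 4.568 km
N4: √((-0.038·111.32)² + (0.000·92.73)²) = √(17.89425 + 0.00000) = 4.230 km
N5: √((-0.024·111.32)² + (0.023·92.73)²) = √(7.13787 + 4.54879) = 3.419 km
N6: √((0.004·111.32)² + (-0.019·92.73)²) = √(0.19827 + 3.10419) = 1.817 km
N7: √((0.041·111.32)² + (0.032·92.73)²) = √(20.83119 + 8.80523) = 5.444 km
N8: √((0.043·111.32)² + (0.039·92.73)²) = √(22.91307 + 13.07886) = 5.999 km
N9: √((0.007·111.32)² + (0.010·92.73)²) = √(0.60721 + 0.85989) = 1.211 km
N10: √((0.024·111.32)² + (0.031·92.73)²) = √(7.13787 + 8.26350) = 3.924 km
N11: √((0.000·111.32)² + (-0.016·92.73)²) = √(0.00000 + 2.20131) = 1.484 km
N12: √((0.038·111.32)² + (-0.028·92.73)²) = √(17.89425 + 6.74150) = 4.963 km
N13: √((0.021·111.32)² + (-0.031·92.73)²) = √(5.46493 + 8.26350) = 3.705 km
Sorted: N9 (1.211 km) < N11 (1.484 km) < N6 (1.817 km) < N1 (3.149 km) < …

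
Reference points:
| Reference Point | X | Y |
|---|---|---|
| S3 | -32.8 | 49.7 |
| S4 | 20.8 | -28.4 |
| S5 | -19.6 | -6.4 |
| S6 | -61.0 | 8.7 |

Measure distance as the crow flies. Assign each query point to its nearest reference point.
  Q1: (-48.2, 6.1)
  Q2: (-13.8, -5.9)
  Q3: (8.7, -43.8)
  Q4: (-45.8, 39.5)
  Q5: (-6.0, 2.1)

Q1→S6; Q2→S5; Q3→S4; Q4→S3; Q5→S5

Q1 at (-48.2, 6.1):
  S3: √((15.4)² + (43.6)²) = √(237.160 + 1900.960) = 46.2
  S4: √((69.0)² + (-34.5)²) = √(4761.000 + 1190.250) = 77.1
  S5: √((28.6)² + (-12.5)²) = √(817.960 + 156.250) = 31.2
  S6: √((-12.8)² + (2.6)²) = √(163.840 + 6.760) = 13.1
  → nearest: S6 (13.1)
Q2 at (-13.8, -5.9):
  S3: √((-19.0)² + (55.6)²) = √(361.000 + 3091.360) = 58.8
  S4: √((34.6)² + (-22.5)²) = √(1197.160 + 506.250) = 41.3
  S5: √((-5.8)² + (-0.5)²) = √(33.640 + 0.250) = 5.8
  S6: √((-47.2)² + (14.6)²) = √(2227.840 + 213.160) = 49.4
  → nearest: S5 (5.8)
Q3 at (8.7, -43.8):
  S3: √((-41.5)² + (93.5)²) = √(1722.250 + 8742.250) = 102.3
  S4: √((12.1)² + (15.4)²) = √(146.410 + 237.160) = 19.6
  S5: √((-28.3)² + (37.4)²) = √(800.890 + 1398.760) = 46.9
  S6: √((-69.7)² + (52.5)²) = √(4858.090 + 2756.250) = 87.3
  → nearest: S4 (19.6)
Q4 at (-45.8, 39.5):
  S3: √((13.0)² + (10.2)²) = √(169.000 + 104.040) = 16.5
  S4: √((66.6)² + (-67.9)²) = √(4435.560 + 4610.410) = 95.1
  S5: √((26.2)² + (-45.9)²) = √(686.440 + 2106.810) = 52.9
  S6: √((-15.2)² + (-30.8)²) = √(231.040 + 948.640) = 34.3
  → nearest: S3 (16.5)
Q5 at (-6.0, 2.1):
  S3: √((-26.8)² + (47.6)²) = √(718.240 + 2265.760) = 54.6
  S4: √((26.8)² + (-30.5)²) = √(718.240 + 930.250) = 40.6
  S5: √((-13.6)² + (-8.5)²) = √(184.960 + 72.250) = 16.0
  S6: √((-55.0)² + (6.6)²) = √(3025.000 + 43.560) = 55.4
  → nearest: S5 (16.0)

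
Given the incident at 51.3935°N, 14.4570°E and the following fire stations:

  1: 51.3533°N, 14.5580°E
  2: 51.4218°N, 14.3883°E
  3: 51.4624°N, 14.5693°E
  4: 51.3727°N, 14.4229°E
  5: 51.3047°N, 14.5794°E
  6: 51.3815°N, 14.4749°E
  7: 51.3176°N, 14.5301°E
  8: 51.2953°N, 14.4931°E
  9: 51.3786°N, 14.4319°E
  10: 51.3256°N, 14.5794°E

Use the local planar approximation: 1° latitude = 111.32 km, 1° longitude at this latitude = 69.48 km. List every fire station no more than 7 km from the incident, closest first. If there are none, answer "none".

6, 9, 4, 2

Distances from 51.3935°N, 14.4570°E:
1: √((-0.0402·111.32)² + (0.1010·69.48)²) = √(20.026198 + 49.245026) = 8.3229 km
2: √((0.0283·111.32)² + (-0.0687·69.48)²) = √(9.924743 + 22.784164) = 5.7192 km
3: √((0.0689·111.32)² + (0.1123·69.48)²) = √(58.828102 + 60.880629) = 10.9411 km
4: √((-0.0208·111.32)² + (-0.0341·69.48)²) = √(5.361336 + 5.613431) = 3.3128 km
5: √((-0.0888·111.32)² + (0.1224·69.48)²) = √(97.717495 + 72.324003) = 13.0400 km
6: √((-0.0120·111.32)² + (0.0179·69.48)²) = √(1.784469 + 1.546770) = 1.8252 km
7: √((-0.0759·111.32)² + (0.0731·69.48)²) = √(71.388778 + 25.796119) = 9.8582 km
8: √((-0.0982·111.32)² + (0.0361·69.48)²) = √(119.500403 + 6.291208) = 11.2157 km
9: √((-0.0149·111.32)² + (-0.0251·69.48)²) = √(2.751180 + 3.041355) = 2.4068 km
10: √((-0.0679·111.32)² + (0.1224·69.48)²) = √(57.132857 + 72.324003) = 11.3779 km
Threshold 7 km: 6 (1.8252 km), 9 (2.4068 km), 4 (3.3128 km), 2 (5.7192 km) are within range.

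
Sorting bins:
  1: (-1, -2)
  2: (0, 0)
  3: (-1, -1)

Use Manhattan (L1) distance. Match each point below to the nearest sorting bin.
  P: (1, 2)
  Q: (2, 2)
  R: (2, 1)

P→2; Q→2; R→2

P at (1, 2):
  1: |-2| + |-4| = 2 + 4 = 6
  2: |-1| + |-2| = 1 + 2 = 3
  3: |-2| + |-3| = 2 + 3 = 5
  → nearest: 2 (3)
Q at (2, 2):
  1: |-3| + |-4| = 3 + 4 = 7
  2: |-2| + |-2| = 2 + 2 = 4
  3: |-3| + |-3| = 3 + 3 = 6
  → nearest: 2 (4)
R at (2, 1):
  1: |-3| + |-3| = 3 + 3 = 6
  2: |-2| + |-1| = 2 + 1 = 3
  3: |-3| + |-2| = 3 + 2 = 5
  → nearest: 2 (3)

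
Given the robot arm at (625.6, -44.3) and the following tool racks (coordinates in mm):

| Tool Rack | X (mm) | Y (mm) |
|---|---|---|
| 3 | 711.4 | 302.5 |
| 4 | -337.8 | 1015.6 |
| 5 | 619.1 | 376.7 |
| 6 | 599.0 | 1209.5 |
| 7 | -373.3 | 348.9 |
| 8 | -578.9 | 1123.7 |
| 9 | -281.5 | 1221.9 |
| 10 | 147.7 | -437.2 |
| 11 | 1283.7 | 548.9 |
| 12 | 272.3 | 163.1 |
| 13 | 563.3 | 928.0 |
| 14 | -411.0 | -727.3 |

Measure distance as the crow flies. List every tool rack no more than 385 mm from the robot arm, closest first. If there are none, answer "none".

Distances from (625.6, -44.3):
3: 357.3 mm
4: 1432.3 mm
5: 421.1 mm
6: 1254.1 mm
7: 1073.5 mm
8: 1677.8 mm
9: 1557.6 mm
10: 618.7 mm
11: 886.0 mm
12: 409.7 mm
13: 974.3 mm
14: 1241.4 mm
Threshold 385 mm: 3 (357.3 mm) is within range.

3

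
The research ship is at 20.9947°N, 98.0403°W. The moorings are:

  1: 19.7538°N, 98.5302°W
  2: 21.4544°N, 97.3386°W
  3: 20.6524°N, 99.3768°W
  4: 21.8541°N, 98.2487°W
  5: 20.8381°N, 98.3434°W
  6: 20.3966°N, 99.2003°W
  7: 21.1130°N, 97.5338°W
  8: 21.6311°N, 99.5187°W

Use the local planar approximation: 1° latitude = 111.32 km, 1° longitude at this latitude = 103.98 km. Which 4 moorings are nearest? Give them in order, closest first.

Distances from 20.9947°N, 98.0403°W:
1: √((-1.2409·111.32)² + (-0.4899·103.98)²) = √(19081.827454 + 2594.863428) = 147.2301 km
2: √((0.4597·111.32)² + (0.7017·103.98)²) = √(2618.758216 + 5323.565222) = 89.1197 km
3: √((-0.3423·111.32)² + (-1.3365·103.98)²) = √(1451.978527 + 19312.458004) = 144.0987 km
4: √((0.8594·111.32)² + (-0.2084·103.98)²) = √(9152.444289 + 469.564283) = 98.0918 km
5: √((-0.1566·111.32)² + (-0.3031·103.98)²) = √(303.899448 + 993.279561) = 36.0164 km
6: √((-0.5981·111.32)² + (-1.1600·103.98)²) = √(4432.961915 + 14548.412442) = 137.7729 km
7: √((0.1183·111.32)² + (0.5065·103.98)²) = √(173.426670 + 2773.693863) = 54.2874 km
8: √((0.6364·111.32)² + (-1.4784·103.98)²) = √(5018.879137 + 23631.078014) = 169.2630 km
Sorted: 5 (36.0164 km) < 7 (54.2874 km) < 2 (89.1197 km) < 4 (98.0918 km) < 6 (137.7729 km) < 3 (144.0987 km) < …

5, 7, 2, 4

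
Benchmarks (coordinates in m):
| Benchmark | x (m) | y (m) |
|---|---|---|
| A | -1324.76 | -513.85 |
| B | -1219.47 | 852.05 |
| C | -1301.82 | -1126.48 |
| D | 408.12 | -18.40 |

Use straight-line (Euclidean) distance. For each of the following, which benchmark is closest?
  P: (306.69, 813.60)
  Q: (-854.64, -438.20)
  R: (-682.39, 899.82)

P at (306.69, 813.60):
  A: √((-1631.45)² + (-1327.45)²) = √(2661629.1025 + 1762123.5025) = 2103.27 m
  B: √((-1526.16)² + (38.45)²) = √(2329164.3456 + 1478.4025) = 1526.64 m
  C: √((-1608.51)² + (-1940.08)²) = √(2587304.4201 + 3763910.4064) = 2520.16 m
  D: √((101.43)² + (-832.00)²) = √(10288.0449 + 692224.0000) = 838.16 m
  → nearest: D (838.16 m)
Q at (-854.64, -438.20):
  A: √((-470.12)² + (-75.65)²) = √(221012.8144 + 5722.9225) = 476.17 m
  B: √((-364.83)² + (1290.25)²) = √(133100.9289 + 1664745.0625) = 1340.84 m
  C: √((-447.18)² + (-688.28)²) = √(199969.9524 + 473729.3584) = 820.79 m
  D: √((1262.76)² + (419.80)²) = √(1594562.8176 + 176232.0400) = 1330.71 m
  → nearest: A (476.17 m)
R at (-682.39, 899.82):
  A: √((-642.37)² + (-1413.67)²) = √(412639.2169 + 1998462.8689) = 1552.77 m
  B: √((-537.08)² + (-47.77)²) = √(288454.9264 + 2281.9729) = 539.20 m
  C: √((-619.43)² + (-2026.30)²) = √(383693.5249 + 4105891.6900) = 2118.86 m
  D: √((1090.51)² + (-918.22)²) = √(1189212.0601 + 843127.9684) = 1425.60 m
  → nearest: B (539.20 m)

P→D; Q→A; R→B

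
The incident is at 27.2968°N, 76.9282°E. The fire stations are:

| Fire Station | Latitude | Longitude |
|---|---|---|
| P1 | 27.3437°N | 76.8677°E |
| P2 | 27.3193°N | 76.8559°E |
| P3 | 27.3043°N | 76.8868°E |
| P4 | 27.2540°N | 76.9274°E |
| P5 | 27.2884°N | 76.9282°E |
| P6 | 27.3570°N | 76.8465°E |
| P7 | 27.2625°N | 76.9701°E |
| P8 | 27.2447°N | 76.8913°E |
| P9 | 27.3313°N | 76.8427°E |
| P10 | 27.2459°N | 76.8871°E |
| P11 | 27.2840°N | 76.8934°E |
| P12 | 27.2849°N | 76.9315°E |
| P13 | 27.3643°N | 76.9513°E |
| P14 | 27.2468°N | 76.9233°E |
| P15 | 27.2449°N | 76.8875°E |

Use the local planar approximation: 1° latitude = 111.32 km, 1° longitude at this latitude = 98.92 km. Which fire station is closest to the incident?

Distances from 27.2968°N, 76.9282°E:
P1: 7.9419 km
P2: 7.5778 km
P3: 4.1795 km
P4: 4.7652 km
P5: 0.9351 km
P6: 10.4988 km
P7: 5.6354 km
P8: 6.8528 km
P9: 9.2888 km
P10: 6.9739 km
P11: 3.7257 km
P12: 1.3643 km
P13: 7.8539 km
P14: 5.5871 km
P15: 7.0419 km
Minimum: P5 at 0.9351 km.

P5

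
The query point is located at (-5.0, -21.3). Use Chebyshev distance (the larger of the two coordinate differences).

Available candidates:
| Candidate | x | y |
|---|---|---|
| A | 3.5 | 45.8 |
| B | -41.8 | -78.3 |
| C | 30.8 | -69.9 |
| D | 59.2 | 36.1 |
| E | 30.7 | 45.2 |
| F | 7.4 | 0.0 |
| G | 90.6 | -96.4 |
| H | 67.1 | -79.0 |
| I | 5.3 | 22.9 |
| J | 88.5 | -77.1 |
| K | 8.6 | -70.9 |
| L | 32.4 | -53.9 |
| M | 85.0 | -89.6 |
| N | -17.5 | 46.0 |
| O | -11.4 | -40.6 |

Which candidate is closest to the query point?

O

Distances from (-5.0, -21.3):
A: 67.1
B: 57.0
C: 48.6
D: 64.2
E: 66.5
F: 21.3
G: 95.6
H: 72.1
I: 44.2
J: 93.5
K: 49.6
L: 37.4
M: 90.0
N: 67.3
O: 19.3
Minimum: O at 19.3.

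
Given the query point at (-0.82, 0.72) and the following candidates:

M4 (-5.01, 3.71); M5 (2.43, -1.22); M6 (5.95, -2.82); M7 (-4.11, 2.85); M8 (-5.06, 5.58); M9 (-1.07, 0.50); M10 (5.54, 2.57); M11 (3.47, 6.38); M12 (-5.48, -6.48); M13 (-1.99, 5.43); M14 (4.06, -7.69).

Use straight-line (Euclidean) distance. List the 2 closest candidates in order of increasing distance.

Distances from (-0.82, 0.72):
M4: √((-4.19)² + (2.99)²) = √(17.5561 + 8.9401) = 5.15
M5: √((3.25)² + (-1.94)²) = √(10.5625 + 3.7636) = 3.78
M6: √((6.77)² + (-3.54)²) = √(45.8329 + 12.5316) = 7.64
M7: √((-3.29)² + (2.13)²) = √(10.8241 + 4.5369) = 3.92
M8: √((-4.24)² + (4.86)²) = √(17.9776 + 23.6196) = 6.45
M9: √((-0.25)² + (-0.22)²) = √(0.0625 + 0.0484) = 0.33
M10: √((6.36)² + (1.85)²) = √(40.4496 + 3.4225) = 6.62
M11: √((4.29)² + (5.66)²) = √(18.4041 + 32.0356) = 7.10
M12: √((-4.66)² + (-7.20)²) = √(21.7156 + 51.8400) = 8.58
M13: √((-1.17)² + (4.71)²) = √(1.3689 + 22.1841) = 4.85
M14: √((4.88)² + (-8.41)²) = √(23.8144 + 70.7281) = 9.72
Sorted: M9 (0.33) < M5 (3.78) < M7 (3.92) < M13 (4.85) < …

M9, M5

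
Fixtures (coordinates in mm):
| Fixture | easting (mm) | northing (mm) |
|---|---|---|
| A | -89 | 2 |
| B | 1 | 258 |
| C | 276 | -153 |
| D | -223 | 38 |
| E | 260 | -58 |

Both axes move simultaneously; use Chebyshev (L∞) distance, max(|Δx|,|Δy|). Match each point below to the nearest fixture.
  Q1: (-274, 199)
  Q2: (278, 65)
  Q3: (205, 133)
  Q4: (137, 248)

Q1 at (-274, 199):
  A: max(|185|, |-197|) = 197 mm
  B: max(|275|, |59|) = 275 mm
  C: max(|550|, |-352|) = 550 mm
  D: max(|51|, |-161|) = 161 mm
  E: max(|534|, |-257|) = 534 mm
  → nearest: D (161 mm)
Q2 at (278, 65):
  A: max(|-367|, |-63|) = 367 mm
  B: max(|-277|, |193|) = 277 mm
  C: max(|-2|, |-218|) = 218 mm
  D: max(|-501|, |-27|) = 501 mm
  E: max(|-18|, |-123|) = 123 mm
  → nearest: E (123 mm)
Q3 at (205, 133):
  A: max(|-294|, |-131|) = 294 mm
  B: max(|-204|, |125|) = 204 mm
  C: max(|71|, |-286|) = 286 mm
  D: max(|-428|, |-95|) = 428 mm
  E: max(|55|, |-191|) = 191 mm
  → nearest: E (191 mm)
Q4 at (137, 248):
  A: max(|-226|, |-246|) = 246 mm
  B: max(|-136|, |10|) = 136 mm
  C: max(|139|, |-401|) = 401 mm
  D: max(|-360|, |-210|) = 360 mm
  E: max(|123|, |-306|) = 306 mm
  → nearest: B (136 mm)

Q1→D; Q2→E; Q3→E; Q4→B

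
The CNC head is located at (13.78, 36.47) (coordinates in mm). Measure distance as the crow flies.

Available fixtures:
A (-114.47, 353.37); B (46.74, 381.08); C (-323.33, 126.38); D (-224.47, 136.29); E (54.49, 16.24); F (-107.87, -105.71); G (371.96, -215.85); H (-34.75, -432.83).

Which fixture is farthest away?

H

Distances from (13.78, 36.47):
A: √((-128.25)² + (316.90)²) = √(16448.0625 + 100425.6100) = 341.87 mm
B: √((32.96)² + (344.61)²) = √(1086.3616 + 118756.0521) = 346.18 mm
C: √((-337.11)² + (89.91)²) = √(113643.1521 + 8083.8081) = 348.89 mm
D: √((-238.25)² + (99.82)²) = √(56763.0625 + 9964.0324) = 258.32 mm
E: √((40.71)² + (-20.23)²) = √(1657.3041 + 409.2529) = 45.46 mm
F: √((-121.65)² + (-142.18)²) = √(14798.7225 + 20215.1524) = 187.12 mm
G: √((358.18)² + (-252.32)²) = √(128292.9124 + 63665.3824) = 438.13 mm
H: √((-48.53)² + (-469.30)²) = √(2355.1609 + 220242.4900) = 471.80 mm
Maximum: H at 471.80 mm.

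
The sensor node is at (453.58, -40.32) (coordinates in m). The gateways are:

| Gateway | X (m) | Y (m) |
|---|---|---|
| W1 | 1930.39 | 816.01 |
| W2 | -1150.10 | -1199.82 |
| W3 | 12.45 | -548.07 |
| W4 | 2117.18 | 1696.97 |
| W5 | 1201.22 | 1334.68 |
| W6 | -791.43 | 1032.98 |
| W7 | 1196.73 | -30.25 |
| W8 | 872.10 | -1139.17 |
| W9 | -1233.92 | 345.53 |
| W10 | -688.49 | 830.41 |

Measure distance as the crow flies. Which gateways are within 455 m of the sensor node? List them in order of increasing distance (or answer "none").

none

Distances from (453.58, -40.32):
W1: √((1476.81)² + (856.33)²) = √(2180967.7761 + 733301.0689) = 1707.12 m
W2: √((-1603.68)² + (-1159.50)²) = √(2571789.5424 + 1344440.2500) = 1978.95 m
W3: √((-441.13)² + (-507.75)²) = √(194595.6769 + 257810.0625) = 672.61 m
W4: √((1663.60)² + (1737.29)²) = √(2767564.9600 + 3018176.5441) = 2405.36 m
W5: √((747.64)² + (1375.00)²) = √(558965.5696 + 1890625.0000) = 1565.12 m
W6: √((-1245.01)² + (1073.30)²) = √(1550049.9001 + 1151972.8900) = 1643.78 m
W7: √((743.15)² + (10.07)²) = √(552271.9225 + 101.4049) = 743.22 m
W8: √((418.52)² + (-1098.85)²) = √(175158.9904 + 1207471.3225) = 1175.85 m
W9: √((-1687.50)² + (385.85)²) = √(2847656.2500 + 148880.2225) = 1731.05 m
W10: √((-1142.07)² + (870.73)²) = √(1304323.8849 + 758170.7329) = 1436.14 m
Threshold 455 m: none within range.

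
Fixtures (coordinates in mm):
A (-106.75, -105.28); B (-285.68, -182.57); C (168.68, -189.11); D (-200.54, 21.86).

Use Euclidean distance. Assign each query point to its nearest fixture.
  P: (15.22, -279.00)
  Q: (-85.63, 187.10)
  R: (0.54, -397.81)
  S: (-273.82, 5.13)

P at (15.22, -279.00):
  A: 212.26 mm
  B: 315.97 mm
  C: 177.85 mm
  D: 370.23 mm
  → nearest: C (177.85 mm)
Q at (-85.63, 187.10):
  A: 293.14 mm
  B: 420.33 mm
  C: 454.10 mm
  D: 201.27 mm
  → nearest: D (201.27 mm)
R at (0.54, -397.81):
  A: 311.58 mm
  B: 358.12 mm
  C: 268.01 mm
  D: 465.36 mm
  → nearest: C (268.01 mm)
S at (-273.82, 5.13):
  A: 200.26 mm
  B: 188.07 mm
  C: 483.26 mm
  D: 75.17 mm
  → nearest: D (75.17 mm)

P→C; Q→D; R→C; S→D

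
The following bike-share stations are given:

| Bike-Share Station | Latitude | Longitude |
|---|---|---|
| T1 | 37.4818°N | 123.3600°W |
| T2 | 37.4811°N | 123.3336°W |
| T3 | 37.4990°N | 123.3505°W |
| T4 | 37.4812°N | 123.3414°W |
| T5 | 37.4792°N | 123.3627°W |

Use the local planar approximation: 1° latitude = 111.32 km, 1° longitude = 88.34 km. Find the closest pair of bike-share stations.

Pairwise distances:
T1–T2: √((-0.0007·111.32)² + (0.0264·88.34)²) = √(0.006072 + 5.439045) = 2.3335 km
T1–T3: √((0.0172·111.32)² + (0.0095·88.34)²) = √(3.666091 + 0.704307) = 2.0905 km
T1–T4: √((-0.0006·111.32)² + (0.0186·88.34)²) = √(0.004461 + 2.699856) = 1.6445 km
T1–T5: √((-0.0026·111.32)² + (-0.0027·88.34)²) = √(0.083771 + 0.056891) = 0.3750 km
T2–T3: √((0.0179·111.32)² + (-0.0169·88.34)²) = √(3.970566 + 2.228888) = 2.4899 km
T2–T4: √((0.0001·111.32)² + (-0.0078·88.34)²) = √(0.000124 + 0.474793) = 0.6891 km
T2–T5: √((-0.0019·111.32)² + (-0.0291·88.34)²) = √(0.044736 + 6.608468) = 2.5794 km
T3–T4: √((-0.0178·111.32)² + (0.0091·88.34)²) = √(3.926326 + 0.646246) = 2.1384 km
T3–T5: √((-0.0198·111.32)² + (-0.0122·88.34)²) = √(4.858216 + 1.161541) = 2.4535 km
T4–T5: √((-0.0020·111.32)² + (-0.0213·88.34)²) = √(0.049569 + 3.540577) = 1.8948 km
Closest pair: T1–T5 at 0.3750 km.

T1 and T5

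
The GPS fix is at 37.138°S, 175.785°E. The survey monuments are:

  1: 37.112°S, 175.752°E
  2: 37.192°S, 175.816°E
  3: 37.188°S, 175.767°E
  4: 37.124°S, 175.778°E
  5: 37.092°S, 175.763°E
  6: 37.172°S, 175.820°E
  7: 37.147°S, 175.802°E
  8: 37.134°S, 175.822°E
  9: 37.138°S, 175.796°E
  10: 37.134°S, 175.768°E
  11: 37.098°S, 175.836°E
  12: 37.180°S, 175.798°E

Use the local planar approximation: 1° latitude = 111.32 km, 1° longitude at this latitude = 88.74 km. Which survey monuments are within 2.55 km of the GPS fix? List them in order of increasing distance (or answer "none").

9, 10, 4, 7

Distances from 37.138°S, 175.785°E:
1: 4.117 km
2: 6.611 km
3: 5.791 km
4: 1.678 km
5: 5.480 km
6: 4.896 km
7: 1.811 km
8: 3.313 km
9: 0.976 km
10: 1.573 km
11: 6.349 km
12: 4.816 km
Threshold 2.55 km: 9 (0.976 km), 10 (1.573 km), 4 (1.678 km), 7 (1.811 km) are within range.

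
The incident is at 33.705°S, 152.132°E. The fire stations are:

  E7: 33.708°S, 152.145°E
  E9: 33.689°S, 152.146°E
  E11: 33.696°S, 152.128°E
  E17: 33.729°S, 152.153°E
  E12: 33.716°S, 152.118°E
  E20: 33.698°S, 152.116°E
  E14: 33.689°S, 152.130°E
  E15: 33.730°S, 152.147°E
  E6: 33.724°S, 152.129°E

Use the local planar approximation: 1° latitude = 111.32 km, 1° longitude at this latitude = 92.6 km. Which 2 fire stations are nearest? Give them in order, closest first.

E11, E7

Distances from 33.705°S, 152.132°E:
E7: √((-0.003·111.32)² + (0.013·92.6)²) = √(0.11153 + 1.44913) = 1.249 km
E9: √((0.016·111.32)² + (0.014·92.6)²) = √(3.17239 + 1.68065) = 2.203 km
E11: √((0.009·111.32)² + (-0.004·92.6)²) = √(1.00376 + 0.13720) = 1.068 km
E17: √((-0.024·111.32)² + (0.021·92.6)²) = √(7.13787 + 3.78147) = 3.304 km
E12: √((-0.011·111.32)² + (-0.014·92.6)²) = √(1.49945 + 1.68065) = 1.783 km
E20: √((0.007·111.32)² + (-0.016·92.6)²) = √(0.60721 + 2.19514) = 1.674 km
E14: √((0.016·111.32)² + (-0.002·92.6)²) = √(3.17239 + 0.03430) = 1.791 km
E15: √((-0.025·111.32)² + (0.015·92.6)²) = √(7.74509 + 1.92932) = 3.110 km
E6: √((-0.019·111.32)² + (-0.003·92.6)²) = √(4.47356 + 0.07717) = 2.133 km
Sorted: E11 (1.068 km) < E7 (1.249 km) < E20 (1.674 km) < E12 (1.783 km) < …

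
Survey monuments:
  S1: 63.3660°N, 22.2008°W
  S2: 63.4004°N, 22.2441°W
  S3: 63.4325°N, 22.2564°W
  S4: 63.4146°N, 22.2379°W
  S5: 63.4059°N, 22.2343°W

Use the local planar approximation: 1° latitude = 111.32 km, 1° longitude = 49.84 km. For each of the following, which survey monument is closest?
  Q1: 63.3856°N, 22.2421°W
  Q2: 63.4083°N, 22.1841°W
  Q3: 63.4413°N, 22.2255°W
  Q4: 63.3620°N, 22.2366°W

Q1 at 63.3856°N, 22.2421°W:
  S1: 2.9996 km
  S2: 1.6505 km
  S3: 5.2693 km
  S4: 3.2351 km
  S5: 2.2930 km
  → nearest: S2 (1.6505 km)
Q2 at 63.4083°N, 22.1841°W:
  S1: 4.7818 km
  S2: 3.1170 km
  S3: 4.4991 km
  S4: 2.7716 km
  S5: 2.5162 km
  → nearest: S5 (2.5162 km)
Q3 at 63.4413°N, 22.2255°W:
  S1: 8.4723 km
  S2: 4.6464 km
  S3: 1.8252 km
  S4: 3.0358 km
  S5: 3.9651 km
  → nearest: S3 (1.8252 km)
Q4 at 63.3620°N, 22.2366°W:
  S1: 1.8390 km
  S2: 4.2910 km
  S3: 7.9099 km
  S4: 5.8558 km
  S5: 4.8883 km
  → nearest: S1 (1.8390 km)

Q1→S2; Q2→S5; Q3→S3; Q4→S1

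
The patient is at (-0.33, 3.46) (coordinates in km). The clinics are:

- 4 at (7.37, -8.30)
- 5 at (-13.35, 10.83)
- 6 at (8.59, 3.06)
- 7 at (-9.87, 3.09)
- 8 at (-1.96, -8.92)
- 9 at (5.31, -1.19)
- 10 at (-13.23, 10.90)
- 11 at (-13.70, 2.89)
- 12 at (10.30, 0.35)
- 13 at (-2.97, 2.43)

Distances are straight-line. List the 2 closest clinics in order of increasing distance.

Distances from (-0.33, 3.46):
4: √((7.70)² + (-11.76)²) = √(59.2900 + 138.2976) = 14.06 km
5: √((-13.02)² + (7.37)²) = √(169.5204 + 54.3169) = 14.96 km
6: √((8.92)² + (-0.40)²) = √(79.5664 + 0.1600) = 8.93 km
7: √((-9.54)² + (-0.37)²) = √(91.0116 + 0.1369) = 9.55 km
8: √((-1.63)² + (-12.38)²) = √(2.6569 + 153.2644) = 12.49 km
9: √((5.64)² + (-4.65)²) = √(31.8096 + 21.6225) = 7.31 km
10: √((-12.90)² + (7.44)²) = √(166.4100 + 55.3536) = 14.89 km
11: √((-13.37)² + (-0.57)²) = √(178.7569 + 0.3249) = 13.38 km
12: √((10.63)² + (-3.11)²) = √(112.9969 + 9.6721) = 11.08 km
13: √((-2.64)² + (-1.03)²) = √(6.9696 + 1.0609) = 2.83 km
Sorted: 13 (2.83 km) < 9 (7.31 km) < 6 (8.93 km) < 7 (9.55 km) < …

13, 9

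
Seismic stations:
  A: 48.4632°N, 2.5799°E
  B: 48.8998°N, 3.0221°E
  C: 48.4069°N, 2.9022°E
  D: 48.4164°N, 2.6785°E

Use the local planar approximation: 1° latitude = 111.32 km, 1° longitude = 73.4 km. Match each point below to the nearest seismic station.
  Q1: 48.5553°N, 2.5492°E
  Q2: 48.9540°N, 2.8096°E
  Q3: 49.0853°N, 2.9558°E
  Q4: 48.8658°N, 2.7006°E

Q1→A; Q2→B; Q3→B; Q4→B

Q1 at 48.5553°N, 2.5492°E:
  A: 10.4973 km
  B: 51.7257 km
  C: 30.7286 km
  D: 18.1427 km
  → nearest: A (10.4973 km)
Q2 at 48.9540°N, 2.8096°E:
  A: 57.1781 km
  B: 16.7238 km
  C: 61.2813 km
  D: 60.6143 km
  → nearest: B (16.7238 km)
Q3 at 49.0853°N, 2.9558°E:
  A: 74.5462 km
  B: 21.2155 km
  C: 75.6219 km
  D: 77.1937 km
  → nearest: B (21.2155 km)
Q4 at 48.8658°N, 2.7006°E:
  A: 45.6847 km
  B: 23.8997 km
  C: 53.1847 km
  D: 50.0535 km
  → nearest: B (23.8997 km)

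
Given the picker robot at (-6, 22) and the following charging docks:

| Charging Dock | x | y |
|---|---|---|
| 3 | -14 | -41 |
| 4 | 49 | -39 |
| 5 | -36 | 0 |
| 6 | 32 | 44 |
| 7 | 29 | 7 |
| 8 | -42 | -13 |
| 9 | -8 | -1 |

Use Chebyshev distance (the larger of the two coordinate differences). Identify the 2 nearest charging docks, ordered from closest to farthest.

Distances from (-6, 22):
3: max(|-8|, |-63|) = 63
4: max(|55|, |-61|) = 61
5: max(|-30|, |-22|) = 30
6: max(|38|, |22|) = 38
7: max(|35|, |-15|) = 35
8: max(|-36|, |-35|) = 36
9: max(|-2|, |-23|) = 23
Sorted: 9 (23) < 5 (30) < 7 (35) < 8 (36) < …

9, 5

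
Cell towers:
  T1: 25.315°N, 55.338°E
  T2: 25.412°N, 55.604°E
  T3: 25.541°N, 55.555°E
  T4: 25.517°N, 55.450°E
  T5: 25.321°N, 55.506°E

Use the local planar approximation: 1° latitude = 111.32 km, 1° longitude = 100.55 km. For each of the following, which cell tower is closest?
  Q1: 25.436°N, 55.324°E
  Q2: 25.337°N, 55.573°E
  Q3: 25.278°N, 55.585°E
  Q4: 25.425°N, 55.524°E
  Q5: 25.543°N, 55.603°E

Q1→T1; Q2→T5; Q3→T5; Q4→T2; Q5→T3

Q1 at 25.436°N, 55.324°E:
  T1: 13.543 km
  T2: 28.280 km
  T3: 26.002 km
  T4: 15.550 km
  T5: 22.333 km
  → nearest: T1 (13.543 km)
Q2 at 25.337°N, 55.573°E:
  T1: 23.756 km
  T2: 8.912 km
  T3: 22.781 km
  T4: 23.547 km
  T5: 6.968 km
  → nearest: T5 (6.968 km)
Q3 at 25.278°N, 55.585°E:
  T1: 25.175 km
  T2: 15.039 km
  T3: 29.432 km
  T4: 29.868 km
  T5: 9.274 km
  → nearest: T5 (9.274 km)
Q4 at 25.425°N, 55.524°E:
  T1: 22.354 km
  T2: 8.173 km
  T3: 13.284 km
  T4: 12.659 km
  T5: 11.718 km
  → nearest: T2 (8.173 km)
Q5 at 25.543°N, 55.603°E:
  T1: 36.799 km
  T2: 14.583 km
  T3: 4.832 km
  T4: 15.654 km
  T5: 26.568 km
  → nearest: T3 (4.832 km)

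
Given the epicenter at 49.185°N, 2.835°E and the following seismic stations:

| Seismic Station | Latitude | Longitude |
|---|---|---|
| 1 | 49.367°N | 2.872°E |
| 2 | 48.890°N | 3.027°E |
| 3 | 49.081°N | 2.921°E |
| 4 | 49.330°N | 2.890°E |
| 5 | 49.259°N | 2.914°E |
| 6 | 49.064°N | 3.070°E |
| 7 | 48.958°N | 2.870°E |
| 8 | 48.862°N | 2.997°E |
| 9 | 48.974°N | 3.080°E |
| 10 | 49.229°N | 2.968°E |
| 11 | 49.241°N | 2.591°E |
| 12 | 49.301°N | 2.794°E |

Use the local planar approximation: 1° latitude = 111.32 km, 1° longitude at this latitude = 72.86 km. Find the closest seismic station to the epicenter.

5

Distances from 49.185°N, 2.835°E:
1: 20.439 km
2: 35.695 km
3: 13.164 km
4: 16.631 km
5: 10.049 km
6: 21.785 km
7: 25.398 km
8: 37.844 km
9: 29.502 km
10: 10.858 km
11: 18.839 km
12: 13.254 km
Minimum: 5 at 10.049 km.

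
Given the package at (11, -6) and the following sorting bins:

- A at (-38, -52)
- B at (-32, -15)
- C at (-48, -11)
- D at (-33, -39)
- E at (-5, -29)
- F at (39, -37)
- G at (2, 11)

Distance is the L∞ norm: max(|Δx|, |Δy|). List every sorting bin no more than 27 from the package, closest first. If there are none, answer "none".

G, E

Distances from (11, -6):
A: max(|-49|, |-46|) = 49
B: max(|-43|, |-9|) = 43
C: max(|-59|, |-5|) = 59
D: max(|-44|, |-33|) = 44
E: max(|-16|, |-23|) = 23
F: max(|28|, |-31|) = 31
G: max(|-9|, |17|) = 17
Threshold 27: G (17), E (23) are within range.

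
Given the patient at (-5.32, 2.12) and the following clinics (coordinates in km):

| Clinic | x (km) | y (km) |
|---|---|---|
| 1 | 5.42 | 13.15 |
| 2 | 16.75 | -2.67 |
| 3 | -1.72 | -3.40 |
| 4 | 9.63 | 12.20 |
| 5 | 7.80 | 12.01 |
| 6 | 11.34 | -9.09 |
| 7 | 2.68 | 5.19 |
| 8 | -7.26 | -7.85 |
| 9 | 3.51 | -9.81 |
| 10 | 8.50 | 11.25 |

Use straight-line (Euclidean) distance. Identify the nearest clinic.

Distances from (-5.32, 2.12):
1: √((10.74)² + (11.03)²) = √(115.3476 + 121.6609) = 15.40 km
2: √((22.07)² + (-4.79)²) = √(487.0849 + 22.9441) = 22.58 km
3: √((3.60)² + (-5.52)²) = √(12.9600 + 30.4704) = 6.59 km
4: √((14.95)² + (10.08)²) = √(223.5025 + 101.6064) = 18.03 km
5: √((13.12)² + (9.89)²) = √(172.1344 + 97.8121) = 16.43 km
6: √((16.66)² + (-11.21)²) = √(277.5556 + 125.6641) = 20.08 km
7: √((8.00)² + (3.07)²) = √(64.0000 + 9.4249) = 8.57 km
8: √((-1.94)² + (-9.97)²) = √(3.7636 + 99.4009) = 10.16 km
9: √((8.83)² + (-11.93)²) = √(77.9689 + 142.3249) = 14.84 km
10: √((13.82)² + (9.13)²) = √(190.9924 + 83.3569) = 16.56 km
Minimum: 3 at 6.59 km.

3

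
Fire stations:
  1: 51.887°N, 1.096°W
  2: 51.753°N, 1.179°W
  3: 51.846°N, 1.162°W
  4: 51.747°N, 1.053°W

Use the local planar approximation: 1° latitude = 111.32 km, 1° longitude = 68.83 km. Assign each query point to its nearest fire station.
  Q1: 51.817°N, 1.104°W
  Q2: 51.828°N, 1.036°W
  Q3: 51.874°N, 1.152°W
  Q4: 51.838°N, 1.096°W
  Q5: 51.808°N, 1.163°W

Q1→3; Q2→1; Q3→3; Q4→3; Q5→3

Q1 at 51.817°N, 1.104°W:
  1: √((0.070·111.32)² + (0.008·68.83)²) = √(60.72150 + 0.30320) = 7.812 km
  2: √((-0.064·111.32)² + (-0.075·68.83)²) = √(50.75822 + 26.64883) = 8.798 km
  3: √((0.029·111.32)² + (-0.058·68.83)²) = √(10.42179 + 15.93718) = 5.134 km
  4: √((-0.070·111.32)² + (0.051·68.83)²) = √(60.72150 + 12.32242) = 8.547 km
  → nearest: 3 (5.134 km)
Q2 at 51.828°N, 1.036°W:
  1: √((0.059·111.32)² + (-0.060·68.83)²) = √(43.13705 + 17.05525) = 7.758 km
  2: √((-0.075·111.32)² + (-0.143·68.83)²) = √(69.70580 + 96.87855) = 12.907 km
  3: √((0.018·111.32)² + (-0.126·68.83)²) = √(4.01505 + 75.21364) = 8.901 km
  4: √((-0.081·111.32)² + (-0.017·68.83)²) = √(81.30485 + 1.36916) = 9.093 km
  → nearest: 1 (7.758 km)
Q3 at 51.874°N, 1.152°W:
  1: √((0.013·111.32)² + (0.056·68.83)²) = √(2.09427 + 14.85702) = 4.117 km
  2: √((-0.121·111.32)² + (-0.027·68.83)²) = √(181.43336 + 3.45369) = 13.597 km
  3: √((-0.028·111.32)² + (-0.010·68.83)²) = √(9.71544 + 0.47376) = 3.192 km
  4: √((-0.127·111.32)² + (0.099·68.83)²) = √(199.87286 + 46.43291) = 15.694 km
  → nearest: 3 (3.192 km)
Q4 at 51.838°N, 1.096°W:
  1: √((0.049·111.32)² + (0.000·68.83)²) = √(29.75353 + 0.00000) = 5.455 km
  2: √((-0.085·111.32)² + (-0.083·68.83)²) = √(89.53323 + 32.63711) = 11.053 km
  3: √((0.008·111.32)² + (-0.066·68.83)²) = √(0.79310 + 20.63685) = 4.629 km
  4: √((-0.091·111.32)² + (0.043·68.83)²) = √(102.61933 + 8.75976) = 10.554 km
  → nearest: 3 (4.629 km)
Q5 at 51.808°N, 1.163°W:
  1: √((0.079·111.32)² + (0.067·68.83)²) = √(77.33936 + 21.26695) = 9.930 km
  2: √((-0.055·111.32)² + (-0.016·68.83)²) = √(37.48623 + 1.21282) = 6.221 km
  3: √((0.038·111.32)² + (0.001·68.83)²) = √(17.89425 + 0.00474) = 4.231 km
  4: √((-0.061·111.32)² + (0.110·68.83)²) = √(46.11116 + 57.32458) = 10.170 km
  → nearest: 3 (4.231 km)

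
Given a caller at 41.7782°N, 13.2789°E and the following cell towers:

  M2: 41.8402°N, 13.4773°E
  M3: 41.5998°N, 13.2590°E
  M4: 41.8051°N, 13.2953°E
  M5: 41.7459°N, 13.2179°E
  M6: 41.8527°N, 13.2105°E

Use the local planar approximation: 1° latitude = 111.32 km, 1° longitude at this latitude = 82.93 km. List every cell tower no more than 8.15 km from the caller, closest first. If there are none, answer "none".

Distances from 41.7782°N, 13.2789°E:
M2: √((0.0620·111.32)² + (0.1984·82.93)²) = √(47.635395 + 270.711476) = 17.8423 km
M3: √((-0.1784·111.32)² + (-0.0199·82.93)²) = √(394.399264 + 2.723513) = 19.9279 km
M4: √((0.0269·111.32)² + (0.0164·82.93)²) = √(8.967078 + 1.849741) = 3.2889 km
M5: √((-0.0323·111.32)² + (-0.0610·82.93)²) = √(12.928598 + 25.590749) = 6.2064 km
M6: √((0.0745·111.32)² + (-0.0684·82.93)²) = √(68.779488 + 32.176258) = 10.0477 km
Threshold 8.15 km: M4 (3.2889 km), M5 (6.2064 km) are within range.

M4, M5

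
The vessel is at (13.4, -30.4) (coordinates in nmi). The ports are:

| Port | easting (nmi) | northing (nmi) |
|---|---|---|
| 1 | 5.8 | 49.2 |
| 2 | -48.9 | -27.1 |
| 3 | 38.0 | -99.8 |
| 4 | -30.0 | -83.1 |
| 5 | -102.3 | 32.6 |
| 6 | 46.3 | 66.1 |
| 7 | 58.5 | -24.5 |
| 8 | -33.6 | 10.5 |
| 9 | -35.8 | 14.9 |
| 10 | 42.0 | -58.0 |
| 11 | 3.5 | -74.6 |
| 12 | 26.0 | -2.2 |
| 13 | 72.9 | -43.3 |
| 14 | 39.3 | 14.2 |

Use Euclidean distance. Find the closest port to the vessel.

Distances from (13.4, -30.4):
1: √((-7.6)² + (79.6)²) = √(57.760 + 6336.160) = 80.0 nmi
2: √((-62.3)² + (3.3)²) = √(3881.290 + 10.890) = 62.4 nmi
3: √((24.6)² + (-69.4)²) = √(605.160 + 4816.360) = 73.6 nmi
4: √((-43.4)² + (-52.7)²) = √(1883.560 + 2777.290) = 68.3 nmi
5: √((-115.7)² + (63.0)²) = √(13386.490 + 3969.000) = 131.7 nmi
6: √((32.9)² + (96.5)²) = √(1082.410 + 9312.250) = 102.0 nmi
7: √((45.1)² + (5.9)²) = √(2034.010 + 34.810) = 45.5 nmi
8: √((-47.0)² + (40.9)²) = √(2209.000 + 1672.810) = 62.3 nmi
9: √((-49.2)² + (45.3)²) = √(2420.640 + 2052.090) = 66.9 nmi
10: √((28.6)² + (-27.6)²) = √(817.960 + 761.760) = 39.7 nmi
11: √((-9.9)² + (-44.2)²) = √(98.010 + 1953.640) = 45.3 nmi
12: √((12.6)² + (28.2)²) = √(158.760 + 795.240) = 30.9 nmi
13: √((59.5)² + (-12.9)²) = √(3540.250 + 166.410) = 60.9 nmi
14: √((25.9)² + (44.6)²) = √(670.810 + 1989.160) = 51.6 nmi
Minimum: 12 at 30.9 nmi.

12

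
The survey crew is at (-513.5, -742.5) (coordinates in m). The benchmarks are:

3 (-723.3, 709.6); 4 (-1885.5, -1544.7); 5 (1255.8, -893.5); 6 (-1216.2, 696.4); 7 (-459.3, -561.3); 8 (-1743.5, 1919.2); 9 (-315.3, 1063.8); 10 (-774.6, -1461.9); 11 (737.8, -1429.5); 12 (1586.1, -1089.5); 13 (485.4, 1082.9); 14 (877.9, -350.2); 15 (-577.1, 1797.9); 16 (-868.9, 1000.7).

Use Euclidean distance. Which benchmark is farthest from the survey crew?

Distances from (-513.5, -742.5):
3: √((-209.8)² + (1452.1)²) = √(44016.040 + 2108594.410) = 1467.2 m
4: √((-1372.0)² + (-802.2)²) = √(1882384.000 + 643524.840) = 1589.3 m
5: √((1769.3)² + (-151.0)²) = √(3130422.490 + 22801.000) = 1775.7 m
6: √((-702.7)² + (1438.9)²) = √(493787.290 + 2070433.210) = 1601.3 m
7: √((54.2)² + (181.2)²) = √(2937.640 + 32833.440) = 189.1 m
8: √((-1230.0)² + (2661.7)²) = √(1512900.000 + 7084646.890) = 2932.2 m
9: √((198.2)² + (1806.3)²) = √(39283.240 + 3262719.690) = 1817.1 m
10: √((-261.1)² + (-719.4)²) = √(68173.210 + 517536.360) = 765.3 m
11: √((1251.3)² + (-687.0)²) = √(1565751.690 + 471969.000) = 1427.5 m
12: √((2099.6)² + (-347.0)²) = √(4408320.160 + 120409.000) = 2128.1 m
13: √((998.9)² + (1825.4)²) = √(997801.210 + 3332085.160) = 2080.8 m
14: √((1391.4)² + (392.3)²) = √(1935993.960 + 153899.290) = 1445.6 m
15: √((-63.6)² + (2540.4)²) = √(4044.960 + 6453632.160) = 2541.2 m
16: √((-355.4)² + (1743.2)²) = √(126309.160 + 3038746.240) = 1779.1 m
Maximum: 8 at 2932.2 m.

8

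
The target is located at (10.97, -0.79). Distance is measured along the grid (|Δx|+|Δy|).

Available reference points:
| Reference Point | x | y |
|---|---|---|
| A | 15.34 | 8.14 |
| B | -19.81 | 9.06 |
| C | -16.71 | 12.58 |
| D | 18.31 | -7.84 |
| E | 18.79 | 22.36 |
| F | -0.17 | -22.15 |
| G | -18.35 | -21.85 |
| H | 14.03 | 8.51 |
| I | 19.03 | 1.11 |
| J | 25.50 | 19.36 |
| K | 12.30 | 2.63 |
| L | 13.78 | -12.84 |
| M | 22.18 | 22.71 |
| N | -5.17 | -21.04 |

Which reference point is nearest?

K

Distances from (10.97, -0.79):
A: |4.37| + |8.93| = 4.37 + 8.93 = 13.30
B: |-30.78| + |9.85| = 30.78 + 9.85 = 40.63
C: |-27.68| + |13.37| = 27.68 + 13.37 = 41.05
D: |7.34| + |-7.05| = 7.34 + 7.05 = 14.39
E: |7.82| + |23.15| = 7.82 + 23.15 = 30.97
F: |-11.14| + |-21.36| = 11.14 + 21.36 = 32.50
G: |-29.32| + |-21.06| = 29.32 + 21.06 = 50.38
H: |3.06| + |9.30| = 3.06 + 9.30 = 12.36
I: |8.06| + |1.90| = 8.06 + 1.90 = 9.96
J: |14.53| + |20.15| = 14.53 + 20.15 = 34.68
K: |1.33| + |3.42| = 1.33 + 3.42 = 4.75
L: |2.81| + |-12.05| = 2.81 + 12.05 = 14.86
M: |11.21| + |23.50| = 11.21 + 23.50 = 34.71
N: |-16.14| + |-20.25| = 16.14 + 20.25 = 36.39
Minimum: K at 4.75.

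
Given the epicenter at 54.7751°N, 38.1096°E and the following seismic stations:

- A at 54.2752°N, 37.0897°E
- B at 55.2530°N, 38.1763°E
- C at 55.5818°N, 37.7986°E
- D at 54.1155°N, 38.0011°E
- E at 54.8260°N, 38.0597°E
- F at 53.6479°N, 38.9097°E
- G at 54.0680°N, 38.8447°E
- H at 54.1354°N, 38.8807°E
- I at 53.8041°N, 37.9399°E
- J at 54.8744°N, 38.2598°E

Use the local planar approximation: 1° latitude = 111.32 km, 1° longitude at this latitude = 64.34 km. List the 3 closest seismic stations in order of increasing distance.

Distances from 54.7751°N, 38.1096°E:
A: 86.0397 km
B: 53.3726 km
C: 92.0041 km
D: 73.7578 km
E: 6.5126 km
F: 135.6290 km
G: 91.8308 km
H: 86.7898 km
I: 108.6418 km
J: 14.6827 km
Sorted: E (6.5126 km) < J (14.6827 km) < B (53.3726 km) < D (73.7578 km) < A (86.0397 km) < …

E, J, B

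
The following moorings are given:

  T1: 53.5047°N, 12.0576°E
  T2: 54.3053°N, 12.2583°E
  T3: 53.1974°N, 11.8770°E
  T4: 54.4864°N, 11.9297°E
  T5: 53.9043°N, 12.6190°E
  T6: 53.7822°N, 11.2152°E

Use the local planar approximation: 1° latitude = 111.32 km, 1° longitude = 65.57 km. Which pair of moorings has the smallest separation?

T2 and T4

Pairwise distances:
T1–T2: 90.0892 km
T1–T3: 36.2003 km
T1–T4: 109.6042 km
T1–T5: 57.7393 km
T1–T6: 63.2875 km
T2–T3: 125.8401 km
T2–T4: 29.5071 km
T2–T5: 50.5178 km
T2–T6: 89.8272 km
T3–T4: 143.5331 km
T3–T5: 92.5179 km
T3–T6: 78.2372 km
T4–T5: 79.0048 km
T4–T6: 91.3243 km
T5–T6: 93.0453 km
Closest pair: T2–T4 at 29.5071 km.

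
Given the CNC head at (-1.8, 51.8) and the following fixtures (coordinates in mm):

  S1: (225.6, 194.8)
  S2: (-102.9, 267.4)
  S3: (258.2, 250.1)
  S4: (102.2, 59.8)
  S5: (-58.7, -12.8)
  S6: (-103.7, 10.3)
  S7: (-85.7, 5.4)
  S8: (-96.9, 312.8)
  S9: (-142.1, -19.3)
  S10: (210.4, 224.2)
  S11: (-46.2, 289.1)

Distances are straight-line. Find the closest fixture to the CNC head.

S5

Distances from (-1.8, 51.8):
S1: 268.6 mm
S2: 238.1 mm
S3: 327.0 mm
S4: 104.3 mm
S5: 86.1 mm
S6: 110.0 mm
S7: 95.9 mm
S8: 277.8 mm
S9: 157.3 mm
S10: 273.4 mm
S11: 241.4 mm
Minimum: S5 at 86.1 mm.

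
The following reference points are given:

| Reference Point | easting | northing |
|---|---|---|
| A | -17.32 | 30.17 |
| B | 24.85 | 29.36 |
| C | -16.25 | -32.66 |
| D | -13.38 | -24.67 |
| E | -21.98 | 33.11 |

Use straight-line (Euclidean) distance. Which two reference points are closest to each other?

A and E

Pairwise distances:
A–B: √((42.17)² + (-0.81)²) = √(1778.3089 + 0.6561) = 42.18
A–C: √((1.07)² + (-62.83)²) = √(1.1449 + 3947.6089) = 62.84
A–D: √((3.94)² + (-54.84)²) = √(15.5236 + 3007.4256) = 54.98
A–E: √((-4.66)² + (2.94)²) = √(21.7156 + 8.6436) = 5.51
B–C: √((-41.10)² + (-62.02)²) = √(1689.2100 + 3846.4804) = 74.40
B–D: √((-38.23)² + (-54.03)²) = √(1461.5329 + 2919.2409) = 66.19
B–E: √((-46.83)² + (3.75)²) = √(2193.0489 + 14.0625) = 46.98
C–D: √((2.87)² + (7.99)²) = √(8.2369 + 63.8401) = 8.49
C–E: √((-5.73)² + (65.77)²) = √(32.8329 + 4325.6929) = 66.02
D–E: √((-8.60)² + (57.78)²) = √(73.9600 + 3338.5284) = 58.42
Closest pair: A–E at 5.51.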